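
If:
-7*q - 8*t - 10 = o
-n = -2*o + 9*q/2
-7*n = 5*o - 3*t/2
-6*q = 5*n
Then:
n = 240/157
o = -330/157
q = -200/157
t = 20/157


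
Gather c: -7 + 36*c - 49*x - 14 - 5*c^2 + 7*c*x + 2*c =-5*c^2 + c*(7*x + 38) - 49*x - 21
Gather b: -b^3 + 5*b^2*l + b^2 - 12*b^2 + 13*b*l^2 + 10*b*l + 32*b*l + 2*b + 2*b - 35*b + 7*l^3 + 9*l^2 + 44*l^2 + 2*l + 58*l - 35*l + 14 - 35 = -b^3 + b^2*(5*l - 11) + b*(13*l^2 + 42*l - 31) + 7*l^3 + 53*l^2 + 25*l - 21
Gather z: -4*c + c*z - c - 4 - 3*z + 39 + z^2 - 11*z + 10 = -5*c + z^2 + z*(c - 14) + 45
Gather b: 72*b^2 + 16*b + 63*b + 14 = 72*b^2 + 79*b + 14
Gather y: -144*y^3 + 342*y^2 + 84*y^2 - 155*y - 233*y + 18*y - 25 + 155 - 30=-144*y^3 + 426*y^2 - 370*y + 100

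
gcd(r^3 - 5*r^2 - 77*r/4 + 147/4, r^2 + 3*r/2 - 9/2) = r - 3/2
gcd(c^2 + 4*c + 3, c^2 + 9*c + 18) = c + 3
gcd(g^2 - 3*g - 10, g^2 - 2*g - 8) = g + 2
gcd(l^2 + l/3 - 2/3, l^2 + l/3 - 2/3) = l^2 + l/3 - 2/3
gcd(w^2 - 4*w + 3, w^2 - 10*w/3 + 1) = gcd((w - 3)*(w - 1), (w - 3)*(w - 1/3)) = w - 3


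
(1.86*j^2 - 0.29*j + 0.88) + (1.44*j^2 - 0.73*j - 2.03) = 3.3*j^2 - 1.02*j - 1.15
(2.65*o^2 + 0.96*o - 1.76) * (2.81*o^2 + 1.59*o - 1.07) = 7.4465*o^4 + 6.9111*o^3 - 6.2547*o^2 - 3.8256*o + 1.8832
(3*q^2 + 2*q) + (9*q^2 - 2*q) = 12*q^2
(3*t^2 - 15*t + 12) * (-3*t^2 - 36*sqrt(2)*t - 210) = -9*t^4 - 108*sqrt(2)*t^3 + 45*t^3 - 666*t^2 + 540*sqrt(2)*t^2 - 432*sqrt(2)*t + 3150*t - 2520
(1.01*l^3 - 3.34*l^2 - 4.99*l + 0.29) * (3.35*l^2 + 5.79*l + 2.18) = 3.3835*l^5 - 5.3411*l^4 - 33.8533*l^3 - 35.2018*l^2 - 9.1991*l + 0.6322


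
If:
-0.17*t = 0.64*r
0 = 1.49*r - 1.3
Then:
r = 0.87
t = -3.28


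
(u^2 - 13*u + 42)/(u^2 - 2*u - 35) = (u - 6)/(u + 5)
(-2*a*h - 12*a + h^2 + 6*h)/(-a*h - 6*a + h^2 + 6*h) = (2*a - h)/(a - h)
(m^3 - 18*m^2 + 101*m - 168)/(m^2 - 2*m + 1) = (m^3 - 18*m^2 + 101*m - 168)/(m^2 - 2*m + 1)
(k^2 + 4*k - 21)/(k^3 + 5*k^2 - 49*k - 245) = (k - 3)/(k^2 - 2*k - 35)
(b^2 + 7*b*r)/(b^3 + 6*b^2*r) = (b + 7*r)/(b*(b + 6*r))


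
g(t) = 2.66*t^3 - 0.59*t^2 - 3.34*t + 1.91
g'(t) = 7.98*t^2 - 1.18*t - 3.34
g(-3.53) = -110.66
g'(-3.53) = 100.26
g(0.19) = 1.27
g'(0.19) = -3.28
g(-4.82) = -293.57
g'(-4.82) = 187.74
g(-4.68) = -268.04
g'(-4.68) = 176.96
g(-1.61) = -5.34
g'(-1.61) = 19.24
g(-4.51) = -239.04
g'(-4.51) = 164.30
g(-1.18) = 0.66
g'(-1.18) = 9.16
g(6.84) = 802.70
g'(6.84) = 361.94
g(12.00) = 4473.35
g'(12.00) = 1131.62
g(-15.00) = -9058.24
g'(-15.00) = 1809.86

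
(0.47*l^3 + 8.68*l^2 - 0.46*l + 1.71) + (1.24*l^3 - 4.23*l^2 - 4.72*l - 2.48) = 1.71*l^3 + 4.45*l^2 - 5.18*l - 0.77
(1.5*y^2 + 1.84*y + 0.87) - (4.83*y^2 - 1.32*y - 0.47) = -3.33*y^2 + 3.16*y + 1.34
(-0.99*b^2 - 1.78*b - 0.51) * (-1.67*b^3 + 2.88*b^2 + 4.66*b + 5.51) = 1.6533*b^5 + 0.1214*b^4 - 8.8881*b^3 - 15.2185*b^2 - 12.1844*b - 2.8101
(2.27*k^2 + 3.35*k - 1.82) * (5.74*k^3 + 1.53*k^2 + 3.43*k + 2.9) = 13.0298*k^5 + 22.7021*k^4 + 2.4648*k^3 + 15.2889*k^2 + 3.4724*k - 5.278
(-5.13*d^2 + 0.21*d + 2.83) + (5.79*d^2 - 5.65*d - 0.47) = 0.66*d^2 - 5.44*d + 2.36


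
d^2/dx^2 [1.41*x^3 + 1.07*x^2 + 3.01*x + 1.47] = 8.46*x + 2.14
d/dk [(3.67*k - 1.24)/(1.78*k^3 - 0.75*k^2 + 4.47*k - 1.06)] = (-13.0652*k^3 + 9.3741*k^2 - 1.86*k + 1.6526)/(3.1684*k^6 - 2.67*k^5 + 16.4757*k^4 - 10.4786*k^3 + 21.5709*k^2 - 9.4764*k + 1.1236)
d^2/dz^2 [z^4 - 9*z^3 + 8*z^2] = 12*z^2 - 54*z + 16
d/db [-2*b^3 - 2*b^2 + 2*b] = -6*b^2 - 4*b + 2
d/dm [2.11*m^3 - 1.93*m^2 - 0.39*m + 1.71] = 6.33*m^2 - 3.86*m - 0.39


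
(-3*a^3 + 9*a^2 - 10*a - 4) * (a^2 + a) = -3*a^5 + 6*a^4 - a^3 - 14*a^2 - 4*a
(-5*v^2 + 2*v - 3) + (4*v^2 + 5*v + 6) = -v^2 + 7*v + 3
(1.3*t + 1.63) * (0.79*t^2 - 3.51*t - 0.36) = 1.027*t^3 - 3.2753*t^2 - 6.1893*t - 0.5868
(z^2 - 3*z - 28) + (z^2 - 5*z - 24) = 2*z^2 - 8*z - 52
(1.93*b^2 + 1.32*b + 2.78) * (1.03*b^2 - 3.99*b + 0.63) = 1.9879*b^4 - 6.3411*b^3 - 1.1875*b^2 - 10.2606*b + 1.7514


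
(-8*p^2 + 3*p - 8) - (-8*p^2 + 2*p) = p - 8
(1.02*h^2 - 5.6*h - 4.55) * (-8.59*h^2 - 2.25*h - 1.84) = -8.7618*h^4 + 45.809*h^3 + 49.8077*h^2 + 20.5415*h + 8.372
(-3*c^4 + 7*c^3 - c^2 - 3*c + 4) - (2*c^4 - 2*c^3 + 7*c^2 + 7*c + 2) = -5*c^4 + 9*c^3 - 8*c^2 - 10*c + 2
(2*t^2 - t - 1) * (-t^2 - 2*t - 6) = -2*t^4 - 3*t^3 - 9*t^2 + 8*t + 6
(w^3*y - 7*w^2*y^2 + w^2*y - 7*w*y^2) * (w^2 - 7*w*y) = w^5*y - 14*w^4*y^2 + w^4*y + 49*w^3*y^3 - 14*w^3*y^2 + 49*w^2*y^3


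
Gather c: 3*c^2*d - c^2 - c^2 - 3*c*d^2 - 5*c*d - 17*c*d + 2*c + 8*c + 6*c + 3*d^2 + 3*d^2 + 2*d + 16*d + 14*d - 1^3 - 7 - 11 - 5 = c^2*(3*d - 2) + c*(-3*d^2 - 22*d + 16) + 6*d^2 + 32*d - 24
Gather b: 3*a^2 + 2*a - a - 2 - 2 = 3*a^2 + a - 4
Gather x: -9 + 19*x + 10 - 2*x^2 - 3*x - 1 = -2*x^2 + 16*x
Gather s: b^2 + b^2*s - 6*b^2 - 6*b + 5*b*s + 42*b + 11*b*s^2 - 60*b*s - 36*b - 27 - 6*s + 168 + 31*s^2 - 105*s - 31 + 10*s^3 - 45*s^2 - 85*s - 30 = -5*b^2 + 10*s^3 + s^2*(11*b - 14) + s*(b^2 - 55*b - 196) + 80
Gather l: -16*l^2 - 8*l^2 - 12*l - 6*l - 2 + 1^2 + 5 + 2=-24*l^2 - 18*l + 6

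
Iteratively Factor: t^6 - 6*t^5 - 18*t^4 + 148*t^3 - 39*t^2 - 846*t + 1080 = (t - 3)*(t^5 - 3*t^4 - 27*t^3 + 67*t^2 + 162*t - 360) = (t - 3)^2*(t^4 - 27*t^2 - 14*t + 120) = (t - 3)^2*(t - 2)*(t^3 + 2*t^2 - 23*t - 60) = (t - 3)^2*(t - 2)*(t + 4)*(t^2 - 2*t - 15) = (t - 3)^2*(t - 2)*(t + 3)*(t + 4)*(t - 5)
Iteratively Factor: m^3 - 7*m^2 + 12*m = (m)*(m^2 - 7*m + 12) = m*(m - 4)*(m - 3)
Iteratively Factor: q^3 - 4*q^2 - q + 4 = (q - 4)*(q^2 - 1) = (q - 4)*(q + 1)*(q - 1)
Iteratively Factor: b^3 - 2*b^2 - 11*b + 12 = (b + 3)*(b^2 - 5*b + 4) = (b - 1)*(b + 3)*(b - 4)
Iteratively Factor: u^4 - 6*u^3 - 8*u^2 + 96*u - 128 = (u - 2)*(u^3 - 4*u^2 - 16*u + 64) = (u - 2)*(u + 4)*(u^2 - 8*u + 16) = (u - 4)*(u - 2)*(u + 4)*(u - 4)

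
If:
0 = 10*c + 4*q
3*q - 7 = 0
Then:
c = -14/15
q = 7/3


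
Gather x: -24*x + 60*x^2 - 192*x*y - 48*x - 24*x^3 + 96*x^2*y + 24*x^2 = -24*x^3 + x^2*(96*y + 84) + x*(-192*y - 72)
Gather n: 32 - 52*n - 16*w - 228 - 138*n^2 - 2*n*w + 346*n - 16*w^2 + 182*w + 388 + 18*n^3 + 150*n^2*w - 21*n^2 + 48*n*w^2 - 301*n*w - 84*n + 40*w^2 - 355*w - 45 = 18*n^3 + n^2*(150*w - 159) + n*(48*w^2 - 303*w + 210) + 24*w^2 - 189*w + 147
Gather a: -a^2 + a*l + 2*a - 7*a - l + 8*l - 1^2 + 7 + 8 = -a^2 + a*(l - 5) + 7*l + 14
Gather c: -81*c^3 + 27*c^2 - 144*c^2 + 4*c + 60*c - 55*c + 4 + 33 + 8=-81*c^3 - 117*c^2 + 9*c + 45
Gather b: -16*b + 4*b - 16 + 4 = -12*b - 12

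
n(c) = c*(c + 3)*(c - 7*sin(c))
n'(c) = c*(1 - 7*cos(c))*(c + 3) + c*(c - 7*sin(c)) + (c + 3)*(c - 7*sin(c)) = -c*(c + 3)*(7*cos(c) - 1) + c*(c - 7*sin(c)) + (c + 3)*(c - 7*sin(c))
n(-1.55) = -12.25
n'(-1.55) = -2.47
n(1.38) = -33.20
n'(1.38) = -33.62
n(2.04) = -43.22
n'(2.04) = 13.06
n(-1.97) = -9.09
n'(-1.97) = -11.76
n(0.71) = -10.15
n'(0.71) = -28.38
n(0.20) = -0.76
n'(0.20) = -7.80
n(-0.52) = -3.81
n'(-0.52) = 12.34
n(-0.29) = -1.35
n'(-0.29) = 8.63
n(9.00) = 660.44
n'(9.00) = 925.23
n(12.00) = 2836.08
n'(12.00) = -457.84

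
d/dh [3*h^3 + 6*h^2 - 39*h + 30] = 9*h^2 + 12*h - 39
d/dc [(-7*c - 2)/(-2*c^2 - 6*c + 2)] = (7*c^2 + 21*c - (2*c + 3)*(7*c + 2) - 7)/(2*(c^2 + 3*c - 1)^2)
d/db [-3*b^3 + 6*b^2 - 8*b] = -9*b^2 + 12*b - 8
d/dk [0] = 0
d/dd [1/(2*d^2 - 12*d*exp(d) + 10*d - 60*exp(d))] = (3*d*exp(d) - d + 18*exp(d) - 5/2)/(d^2 - 6*d*exp(d) + 5*d - 30*exp(d))^2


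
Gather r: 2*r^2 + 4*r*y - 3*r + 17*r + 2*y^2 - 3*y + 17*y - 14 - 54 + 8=2*r^2 + r*(4*y + 14) + 2*y^2 + 14*y - 60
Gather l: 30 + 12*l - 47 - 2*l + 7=10*l - 10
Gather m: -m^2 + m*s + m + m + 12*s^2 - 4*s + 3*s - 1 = -m^2 + m*(s + 2) + 12*s^2 - s - 1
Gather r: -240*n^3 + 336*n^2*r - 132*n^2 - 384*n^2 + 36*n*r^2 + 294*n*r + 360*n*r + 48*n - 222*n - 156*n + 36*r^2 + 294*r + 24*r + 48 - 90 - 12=-240*n^3 - 516*n^2 - 330*n + r^2*(36*n + 36) + r*(336*n^2 + 654*n + 318) - 54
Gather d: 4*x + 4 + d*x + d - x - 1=d*(x + 1) + 3*x + 3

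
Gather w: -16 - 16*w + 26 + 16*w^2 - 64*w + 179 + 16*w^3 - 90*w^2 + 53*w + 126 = 16*w^3 - 74*w^2 - 27*w + 315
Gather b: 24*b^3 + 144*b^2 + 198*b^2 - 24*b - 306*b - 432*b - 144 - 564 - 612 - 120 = 24*b^3 + 342*b^2 - 762*b - 1440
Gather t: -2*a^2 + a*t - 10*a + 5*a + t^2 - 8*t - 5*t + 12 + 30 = -2*a^2 - 5*a + t^2 + t*(a - 13) + 42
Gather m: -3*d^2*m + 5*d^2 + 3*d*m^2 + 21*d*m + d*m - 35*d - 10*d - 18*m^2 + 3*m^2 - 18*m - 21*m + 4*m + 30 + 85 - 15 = 5*d^2 - 45*d + m^2*(3*d - 15) + m*(-3*d^2 + 22*d - 35) + 100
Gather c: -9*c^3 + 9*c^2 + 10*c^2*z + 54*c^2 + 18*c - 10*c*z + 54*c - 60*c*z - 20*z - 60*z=-9*c^3 + c^2*(10*z + 63) + c*(72 - 70*z) - 80*z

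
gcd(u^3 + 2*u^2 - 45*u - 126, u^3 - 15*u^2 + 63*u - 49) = u - 7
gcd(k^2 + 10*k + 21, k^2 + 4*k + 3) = k + 3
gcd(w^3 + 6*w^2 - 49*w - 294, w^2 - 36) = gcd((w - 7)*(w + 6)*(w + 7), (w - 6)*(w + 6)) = w + 6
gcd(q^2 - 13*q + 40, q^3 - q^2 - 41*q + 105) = q - 5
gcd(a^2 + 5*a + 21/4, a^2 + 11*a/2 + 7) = a + 7/2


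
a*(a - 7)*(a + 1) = a^3 - 6*a^2 - 7*a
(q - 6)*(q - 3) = q^2 - 9*q + 18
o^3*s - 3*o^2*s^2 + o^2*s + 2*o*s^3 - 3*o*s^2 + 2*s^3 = (o - 2*s)*(o - s)*(o*s + s)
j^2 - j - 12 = (j - 4)*(j + 3)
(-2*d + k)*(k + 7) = -2*d*k - 14*d + k^2 + 7*k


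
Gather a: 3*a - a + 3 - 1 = 2*a + 2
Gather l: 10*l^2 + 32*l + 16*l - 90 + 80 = 10*l^2 + 48*l - 10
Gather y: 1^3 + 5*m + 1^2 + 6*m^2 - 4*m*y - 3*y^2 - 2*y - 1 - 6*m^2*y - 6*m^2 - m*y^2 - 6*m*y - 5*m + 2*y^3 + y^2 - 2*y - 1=2*y^3 + y^2*(-m - 2) + y*(-6*m^2 - 10*m - 4)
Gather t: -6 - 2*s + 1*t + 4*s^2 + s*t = 4*s^2 - 2*s + t*(s + 1) - 6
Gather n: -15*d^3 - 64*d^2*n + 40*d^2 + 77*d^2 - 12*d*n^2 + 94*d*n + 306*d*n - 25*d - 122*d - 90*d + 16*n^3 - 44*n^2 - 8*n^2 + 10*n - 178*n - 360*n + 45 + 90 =-15*d^3 + 117*d^2 - 237*d + 16*n^3 + n^2*(-12*d - 52) + n*(-64*d^2 + 400*d - 528) + 135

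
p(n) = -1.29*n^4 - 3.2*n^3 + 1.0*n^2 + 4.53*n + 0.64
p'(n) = -5.16*n^3 - 9.6*n^2 + 2.0*n + 4.53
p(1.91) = -26.52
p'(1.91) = -62.63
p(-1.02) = -0.94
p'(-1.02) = -2.02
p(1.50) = -7.65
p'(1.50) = -31.48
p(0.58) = 2.83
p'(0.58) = 1.45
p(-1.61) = 0.63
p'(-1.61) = -2.04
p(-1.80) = 0.85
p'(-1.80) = -0.08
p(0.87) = 2.49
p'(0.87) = -4.39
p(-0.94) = -1.08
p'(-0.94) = -1.55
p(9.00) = -10674.08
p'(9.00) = -4516.71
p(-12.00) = -21129.56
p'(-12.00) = 7514.61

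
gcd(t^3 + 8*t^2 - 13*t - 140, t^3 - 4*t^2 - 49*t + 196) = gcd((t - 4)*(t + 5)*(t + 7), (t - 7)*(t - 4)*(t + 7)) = t^2 + 3*t - 28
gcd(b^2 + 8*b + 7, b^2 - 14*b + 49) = 1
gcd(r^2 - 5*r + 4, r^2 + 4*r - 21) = 1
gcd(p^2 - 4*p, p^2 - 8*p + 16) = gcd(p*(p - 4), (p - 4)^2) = p - 4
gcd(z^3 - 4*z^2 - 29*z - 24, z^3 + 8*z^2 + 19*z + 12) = z^2 + 4*z + 3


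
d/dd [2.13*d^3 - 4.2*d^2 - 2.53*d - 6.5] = 6.39*d^2 - 8.4*d - 2.53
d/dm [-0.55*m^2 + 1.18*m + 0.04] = 1.18 - 1.1*m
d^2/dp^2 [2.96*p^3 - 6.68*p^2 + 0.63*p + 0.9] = 17.76*p - 13.36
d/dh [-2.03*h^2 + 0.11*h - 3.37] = 0.11 - 4.06*h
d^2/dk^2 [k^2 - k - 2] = 2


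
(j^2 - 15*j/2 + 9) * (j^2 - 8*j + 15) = j^4 - 31*j^3/2 + 84*j^2 - 369*j/2 + 135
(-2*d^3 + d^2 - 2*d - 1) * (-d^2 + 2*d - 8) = 2*d^5 - 5*d^4 + 20*d^3 - 11*d^2 + 14*d + 8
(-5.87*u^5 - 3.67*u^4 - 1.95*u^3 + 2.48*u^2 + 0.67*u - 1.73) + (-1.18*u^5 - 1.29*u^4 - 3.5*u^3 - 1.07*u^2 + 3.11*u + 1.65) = -7.05*u^5 - 4.96*u^4 - 5.45*u^3 + 1.41*u^2 + 3.78*u - 0.0800000000000001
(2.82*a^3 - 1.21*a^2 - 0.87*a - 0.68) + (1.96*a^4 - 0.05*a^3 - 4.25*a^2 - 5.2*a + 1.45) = 1.96*a^4 + 2.77*a^3 - 5.46*a^2 - 6.07*a + 0.77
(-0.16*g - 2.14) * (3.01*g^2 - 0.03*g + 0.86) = -0.4816*g^3 - 6.4366*g^2 - 0.0734*g - 1.8404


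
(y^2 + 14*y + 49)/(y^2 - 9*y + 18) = (y^2 + 14*y + 49)/(y^2 - 9*y + 18)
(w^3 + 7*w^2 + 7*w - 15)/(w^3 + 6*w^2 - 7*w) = (w^2 + 8*w + 15)/(w*(w + 7))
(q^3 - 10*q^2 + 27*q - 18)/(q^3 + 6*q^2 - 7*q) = (q^2 - 9*q + 18)/(q*(q + 7))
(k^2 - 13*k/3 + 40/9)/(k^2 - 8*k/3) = (k - 5/3)/k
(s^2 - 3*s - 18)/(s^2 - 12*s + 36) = (s + 3)/(s - 6)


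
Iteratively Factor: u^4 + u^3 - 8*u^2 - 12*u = (u + 2)*(u^3 - u^2 - 6*u) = (u - 3)*(u + 2)*(u^2 + 2*u) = u*(u - 3)*(u + 2)*(u + 2)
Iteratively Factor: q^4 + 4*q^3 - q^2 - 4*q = (q + 4)*(q^3 - q) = (q - 1)*(q + 4)*(q^2 + q) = (q - 1)*(q + 1)*(q + 4)*(q)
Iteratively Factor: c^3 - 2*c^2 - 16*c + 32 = (c + 4)*(c^2 - 6*c + 8) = (c - 4)*(c + 4)*(c - 2)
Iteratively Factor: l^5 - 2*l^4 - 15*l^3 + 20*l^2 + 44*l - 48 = (l - 1)*(l^4 - l^3 - 16*l^2 + 4*l + 48) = (l - 1)*(l + 3)*(l^3 - 4*l^2 - 4*l + 16) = (l - 1)*(l + 2)*(l + 3)*(l^2 - 6*l + 8) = (l - 4)*(l - 1)*(l + 2)*(l + 3)*(l - 2)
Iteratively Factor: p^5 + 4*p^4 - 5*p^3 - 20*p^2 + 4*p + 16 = (p + 4)*(p^4 - 5*p^2 + 4) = (p + 2)*(p + 4)*(p^3 - 2*p^2 - p + 2) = (p - 1)*(p + 2)*(p + 4)*(p^2 - p - 2) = (p - 2)*(p - 1)*(p + 2)*(p + 4)*(p + 1)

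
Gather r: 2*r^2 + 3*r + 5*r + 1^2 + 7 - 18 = 2*r^2 + 8*r - 10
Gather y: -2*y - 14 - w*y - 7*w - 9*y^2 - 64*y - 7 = -7*w - 9*y^2 + y*(-w - 66) - 21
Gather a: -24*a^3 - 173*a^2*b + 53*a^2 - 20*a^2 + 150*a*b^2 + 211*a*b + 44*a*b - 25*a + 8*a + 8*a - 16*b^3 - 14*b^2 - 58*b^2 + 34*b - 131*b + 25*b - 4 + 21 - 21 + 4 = -24*a^3 + a^2*(33 - 173*b) + a*(150*b^2 + 255*b - 9) - 16*b^3 - 72*b^2 - 72*b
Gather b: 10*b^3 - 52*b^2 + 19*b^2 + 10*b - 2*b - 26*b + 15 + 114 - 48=10*b^3 - 33*b^2 - 18*b + 81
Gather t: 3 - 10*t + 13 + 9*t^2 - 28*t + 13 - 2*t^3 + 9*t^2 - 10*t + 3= -2*t^3 + 18*t^2 - 48*t + 32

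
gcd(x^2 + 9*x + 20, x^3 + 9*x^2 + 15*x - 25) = x + 5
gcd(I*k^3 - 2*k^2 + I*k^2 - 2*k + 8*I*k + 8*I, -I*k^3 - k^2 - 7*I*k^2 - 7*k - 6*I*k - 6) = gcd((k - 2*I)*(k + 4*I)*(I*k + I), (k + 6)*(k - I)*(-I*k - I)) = k + 1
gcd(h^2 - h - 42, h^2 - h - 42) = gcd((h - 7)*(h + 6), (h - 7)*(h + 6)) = h^2 - h - 42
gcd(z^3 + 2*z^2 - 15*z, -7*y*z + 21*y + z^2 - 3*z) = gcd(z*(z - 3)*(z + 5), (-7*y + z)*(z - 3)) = z - 3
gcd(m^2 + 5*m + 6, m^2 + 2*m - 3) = m + 3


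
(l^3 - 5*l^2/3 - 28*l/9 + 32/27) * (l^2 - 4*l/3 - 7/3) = l^5 - 3*l^4 - 29*l^3/9 + 83*l^2/9 + 460*l/81 - 224/81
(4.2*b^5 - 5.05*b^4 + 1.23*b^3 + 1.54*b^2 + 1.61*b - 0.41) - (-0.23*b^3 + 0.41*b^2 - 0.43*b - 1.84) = 4.2*b^5 - 5.05*b^4 + 1.46*b^3 + 1.13*b^2 + 2.04*b + 1.43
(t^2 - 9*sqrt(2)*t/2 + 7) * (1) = t^2 - 9*sqrt(2)*t/2 + 7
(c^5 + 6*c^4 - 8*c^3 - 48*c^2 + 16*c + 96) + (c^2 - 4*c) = c^5 + 6*c^4 - 8*c^3 - 47*c^2 + 12*c + 96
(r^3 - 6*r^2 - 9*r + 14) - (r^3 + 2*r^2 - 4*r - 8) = -8*r^2 - 5*r + 22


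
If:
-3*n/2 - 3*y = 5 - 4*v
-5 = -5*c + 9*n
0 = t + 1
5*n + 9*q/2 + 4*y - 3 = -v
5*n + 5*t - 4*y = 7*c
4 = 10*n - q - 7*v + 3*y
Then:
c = 5047/1951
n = 1720/1951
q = 8332/1951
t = -1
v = -3757/1951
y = -9121/1951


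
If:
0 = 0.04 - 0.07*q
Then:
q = 0.57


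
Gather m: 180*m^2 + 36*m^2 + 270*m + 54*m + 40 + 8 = 216*m^2 + 324*m + 48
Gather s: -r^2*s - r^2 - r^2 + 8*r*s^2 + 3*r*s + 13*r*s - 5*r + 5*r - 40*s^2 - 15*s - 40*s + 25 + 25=-2*r^2 + s^2*(8*r - 40) + s*(-r^2 + 16*r - 55) + 50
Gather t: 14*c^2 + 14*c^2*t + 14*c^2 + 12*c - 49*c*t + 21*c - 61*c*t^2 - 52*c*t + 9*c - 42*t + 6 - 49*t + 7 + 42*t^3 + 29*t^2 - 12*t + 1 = 28*c^2 + 42*c + 42*t^3 + t^2*(29 - 61*c) + t*(14*c^2 - 101*c - 103) + 14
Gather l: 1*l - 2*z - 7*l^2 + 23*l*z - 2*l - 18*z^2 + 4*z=-7*l^2 + l*(23*z - 1) - 18*z^2 + 2*z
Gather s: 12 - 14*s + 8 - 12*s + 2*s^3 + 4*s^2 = 2*s^3 + 4*s^2 - 26*s + 20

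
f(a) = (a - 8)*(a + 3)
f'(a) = 2*a - 5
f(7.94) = -0.66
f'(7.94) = 10.88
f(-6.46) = 50.03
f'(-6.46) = -17.92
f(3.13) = -29.85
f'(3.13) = 1.26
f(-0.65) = -20.33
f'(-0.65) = -6.30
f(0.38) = -25.76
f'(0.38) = -4.24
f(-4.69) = 21.45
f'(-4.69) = -14.38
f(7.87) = -1.41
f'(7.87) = 10.74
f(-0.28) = -22.52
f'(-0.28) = -5.56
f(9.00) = 12.00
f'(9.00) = 13.00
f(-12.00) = 180.00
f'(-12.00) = -29.00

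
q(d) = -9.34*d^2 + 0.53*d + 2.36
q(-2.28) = -47.40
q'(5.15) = -95.67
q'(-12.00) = 224.69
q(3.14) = -88.06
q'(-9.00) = 168.65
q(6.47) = -385.19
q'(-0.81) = 15.66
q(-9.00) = -758.95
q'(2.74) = -50.65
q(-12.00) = -1348.96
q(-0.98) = -7.13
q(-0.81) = -4.20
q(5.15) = -242.63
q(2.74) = -66.31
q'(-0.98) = 18.84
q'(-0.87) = 16.78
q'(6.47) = -120.33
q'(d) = 0.53 - 18.68*d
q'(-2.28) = 43.12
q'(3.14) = -58.13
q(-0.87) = -5.17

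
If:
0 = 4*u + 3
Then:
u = -3/4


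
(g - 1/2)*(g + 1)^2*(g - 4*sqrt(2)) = g^4 - 4*sqrt(2)*g^3 + 3*g^3/2 - 6*sqrt(2)*g^2 - g/2 + 2*sqrt(2)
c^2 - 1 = (c - 1)*(c + 1)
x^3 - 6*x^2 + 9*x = x*(x - 3)^2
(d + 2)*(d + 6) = d^2 + 8*d + 12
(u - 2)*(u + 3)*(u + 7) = u^3 + 8*u^2 + u - 42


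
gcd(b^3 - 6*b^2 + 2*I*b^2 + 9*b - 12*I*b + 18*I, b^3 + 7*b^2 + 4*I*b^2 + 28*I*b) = 1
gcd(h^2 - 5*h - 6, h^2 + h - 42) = h - 6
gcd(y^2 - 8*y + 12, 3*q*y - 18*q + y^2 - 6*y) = y - 6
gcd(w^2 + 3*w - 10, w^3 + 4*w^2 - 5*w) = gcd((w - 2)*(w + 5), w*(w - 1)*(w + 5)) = w + 5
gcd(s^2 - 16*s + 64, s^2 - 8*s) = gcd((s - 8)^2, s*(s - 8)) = s - 8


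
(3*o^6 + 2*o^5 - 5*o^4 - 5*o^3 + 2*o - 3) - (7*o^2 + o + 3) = 3*o^6 + 2*o^5 - 5*o^4 - 5*o^3 - 7*o^2 + o - 6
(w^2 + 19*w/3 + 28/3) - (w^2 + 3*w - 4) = 10*w/3 + 40/3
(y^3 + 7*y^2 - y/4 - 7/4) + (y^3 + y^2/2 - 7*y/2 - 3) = 2*y^3 + 15*y^2/2 - 15*y/4 - 19/4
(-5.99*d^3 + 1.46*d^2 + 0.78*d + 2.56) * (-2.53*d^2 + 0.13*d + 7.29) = 15.1547*d^5 - 4.4725*d^4 - 45.4507*d^3 + 4.268*d^2 + 6.019*d + 18.6624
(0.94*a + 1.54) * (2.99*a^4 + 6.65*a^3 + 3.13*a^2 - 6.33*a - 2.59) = 2.8106*a^5 + 10.8556*a^4 + 13.1832*a^3 - 1.13*a^2 - 12.1828*a - 3.9886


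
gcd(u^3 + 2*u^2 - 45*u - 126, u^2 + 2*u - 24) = u + 6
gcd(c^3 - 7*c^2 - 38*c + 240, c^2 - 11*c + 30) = c - 5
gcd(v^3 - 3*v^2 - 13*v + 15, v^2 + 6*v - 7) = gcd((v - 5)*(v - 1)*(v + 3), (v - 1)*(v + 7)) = v - 1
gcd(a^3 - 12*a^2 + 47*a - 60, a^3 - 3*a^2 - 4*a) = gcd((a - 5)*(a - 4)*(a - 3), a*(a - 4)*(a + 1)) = a - 4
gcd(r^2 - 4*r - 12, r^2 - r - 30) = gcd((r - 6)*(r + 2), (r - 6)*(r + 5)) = r - 6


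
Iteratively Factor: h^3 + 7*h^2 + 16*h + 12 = (h + 2)*(h^2 + 5*h + 6) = (h + 2)^2*(h + 3)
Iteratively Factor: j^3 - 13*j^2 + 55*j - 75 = (j - 5)*(j^2 - 8*j + 15) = (j - 5)^2*(j - 3)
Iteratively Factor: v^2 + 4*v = (v + 4)*(v)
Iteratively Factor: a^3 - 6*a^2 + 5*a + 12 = (a + 1)*(a^2 - 7*a + 12) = (a - 4)*(a + 1)*(a - 3)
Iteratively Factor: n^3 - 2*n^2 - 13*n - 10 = (n + 1)*(n^2 - 3*n - 10) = (n - 5)*(n + 1)*(n + 2)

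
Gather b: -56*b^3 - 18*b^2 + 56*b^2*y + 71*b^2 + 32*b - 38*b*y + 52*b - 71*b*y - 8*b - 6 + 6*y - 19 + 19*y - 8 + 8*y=-56*b^3 + b^2*(56*y + 53) + b*(76 - 109*y) + 33*y - 33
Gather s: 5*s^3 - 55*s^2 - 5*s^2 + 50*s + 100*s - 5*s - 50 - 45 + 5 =5*s^3 - 60*s^2 + 145*s - 90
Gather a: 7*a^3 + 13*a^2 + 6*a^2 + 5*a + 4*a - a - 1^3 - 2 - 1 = 7*a^3 + 19*a^2 + 8*a - 4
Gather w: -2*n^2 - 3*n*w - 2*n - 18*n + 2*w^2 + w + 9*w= -2*n^2 - 20*n + 2*w^2 + w*(10 - 3*n)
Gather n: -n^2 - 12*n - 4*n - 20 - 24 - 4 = -n^2 - 16*n - 48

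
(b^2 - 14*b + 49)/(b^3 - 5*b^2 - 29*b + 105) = (b - 7)/(b^2 + 2*b - 15)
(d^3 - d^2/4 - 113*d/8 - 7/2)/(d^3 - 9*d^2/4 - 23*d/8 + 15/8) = (8*d^3 - 2*d^2 - 113*d - 28)/(8*d^3 - 18*d^2 - 23*d + 15)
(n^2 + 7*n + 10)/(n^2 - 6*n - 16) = (n + 5)/(n - 8)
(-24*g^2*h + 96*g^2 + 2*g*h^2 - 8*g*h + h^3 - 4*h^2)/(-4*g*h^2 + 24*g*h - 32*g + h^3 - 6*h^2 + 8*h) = (6*g + h)/(h - 2)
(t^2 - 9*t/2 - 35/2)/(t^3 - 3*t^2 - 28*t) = (t + 5/2)/(t*(t + 4))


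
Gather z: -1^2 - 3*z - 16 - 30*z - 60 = -33*z - 77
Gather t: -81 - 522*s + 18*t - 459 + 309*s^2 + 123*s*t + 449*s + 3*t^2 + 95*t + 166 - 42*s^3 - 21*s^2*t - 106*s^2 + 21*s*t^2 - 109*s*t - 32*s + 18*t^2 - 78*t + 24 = -42*s^3 + 203*s^2 - 105*s + t^2*(21*s + 21) + t*(-21*s^2 + 14*s + 35) - 350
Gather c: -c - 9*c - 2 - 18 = -10*c - 20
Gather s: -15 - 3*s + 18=3 - 3*s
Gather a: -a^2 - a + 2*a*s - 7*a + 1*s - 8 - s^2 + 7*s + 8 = -a^2 + a*(2*s - 8) - s^2 + 8*s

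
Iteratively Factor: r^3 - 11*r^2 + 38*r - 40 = (r - 2)*(r^2 - 9*r + 20) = (r - 5)*(r - 2)*(r - 4)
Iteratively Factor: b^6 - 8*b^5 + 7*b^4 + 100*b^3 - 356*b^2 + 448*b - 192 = (b - 4)*(b^5 - 4*b^4 - 9*b^3 + 64*b^2 - 100*b + 48) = (b - 4)*(b - 2)*(b^4 - 2*b^3 - 13*b^2 + 38*b - 24) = (b - 4)*(b - 2)*(b - 1)*(b^3 - b^2 - 14*b + 24) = (b - 4)*(b - 2)^2*(b - 1)*(b^2 + b - 12) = (b - 4)*(b - 3)*(b - 2)^2*(b - 1)*(b + 4)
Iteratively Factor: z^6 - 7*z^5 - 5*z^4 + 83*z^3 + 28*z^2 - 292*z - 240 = (z - 5)*(z^5 - 2*z^4 - 15*z^3 + 8*z^2 + 68*z + 48) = (z - 5)*(z - 4)*(z^4 + 2*z^3 - 7*z^2 - 20*z - 12) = (z - 5)*(z - 4)*(z - 3)*(z^3 + 5*z^2 + 8*z + 4) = (z - 5)*(z - 4)*(z - 3)*(z + 2)*(z^2 + 3*z + 2) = (z - 5)*(z - 4)*(z - 3)*(z + 2)^2*(z + 1)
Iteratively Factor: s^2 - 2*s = (s)*(s - 2)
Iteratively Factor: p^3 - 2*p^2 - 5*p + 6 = (p - 1)*(p^2 - p - 6) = (p - 3)*(p - 1)*(p + 2)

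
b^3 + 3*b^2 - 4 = (b - 1)*(b + 2)^2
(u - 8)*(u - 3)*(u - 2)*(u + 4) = u^4 - 9*u^3 - 6*u^2 + 136*u - 192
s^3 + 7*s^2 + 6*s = s*(s + 1)*(s + 6)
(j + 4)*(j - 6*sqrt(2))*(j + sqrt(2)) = j^3 - 5*sqrt(2)*j^2 + 4*j^2 - 20*sqrt(2)*j - 12*j - 48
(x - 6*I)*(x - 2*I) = x^2 - 8*I*x - 12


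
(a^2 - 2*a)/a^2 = (a - 2)/a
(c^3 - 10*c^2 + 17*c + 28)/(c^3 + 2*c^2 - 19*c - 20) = (c - 7)/(c + 5)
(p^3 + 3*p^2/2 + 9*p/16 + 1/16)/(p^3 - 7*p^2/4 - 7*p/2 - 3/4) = (p + 1/4)/(p - 3)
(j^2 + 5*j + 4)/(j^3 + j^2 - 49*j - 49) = (j + 4)/(j^2 - 49)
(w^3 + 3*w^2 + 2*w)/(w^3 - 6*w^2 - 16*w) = (w + 1)/(w - 8)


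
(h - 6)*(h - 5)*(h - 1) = h^3 - 12*h^2 + 41*h - 30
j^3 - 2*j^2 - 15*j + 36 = (j - 3)^2*(j + 4)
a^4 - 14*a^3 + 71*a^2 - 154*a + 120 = (a - 5)*(a - 4)*(a - 3)*(a - 2)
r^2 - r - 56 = (r - 8)*(r + 7)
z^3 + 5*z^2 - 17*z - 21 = (z - 3)*(z + 1)*(z + 7)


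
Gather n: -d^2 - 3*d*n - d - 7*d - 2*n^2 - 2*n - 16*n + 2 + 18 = -d^2 - 8*d - 2*n^2 + n*(-3*d - 18) + 20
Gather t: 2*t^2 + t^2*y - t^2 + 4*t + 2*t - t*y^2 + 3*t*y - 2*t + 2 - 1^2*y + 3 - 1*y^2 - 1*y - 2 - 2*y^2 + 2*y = t^2*(y + 1) + t*(-y^2 + 3*y + 4) - 3*y^2 + 3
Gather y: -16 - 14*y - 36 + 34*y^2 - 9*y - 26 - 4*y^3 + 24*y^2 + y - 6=-4*y^3 + 58*y^2 - 22*y - 84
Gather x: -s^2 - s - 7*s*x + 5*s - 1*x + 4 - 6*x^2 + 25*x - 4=-s^2 + 4*s - 6*x^2 + x*(24 - 7*s)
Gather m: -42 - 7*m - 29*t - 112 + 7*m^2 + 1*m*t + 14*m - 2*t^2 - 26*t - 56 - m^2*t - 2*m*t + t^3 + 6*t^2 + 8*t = m^2*(7 - t) + m*(7 - t) + t^3 + 4*t^2 - 47*t - 210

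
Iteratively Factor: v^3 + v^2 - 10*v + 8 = (v - 1)*(v^2 + 2*v - 8) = (v - 2)*(v - 1)*(v + 4)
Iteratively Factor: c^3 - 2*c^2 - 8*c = (c)*(c^2 - 2*c - 8) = c*(c - 4)*(c + 2)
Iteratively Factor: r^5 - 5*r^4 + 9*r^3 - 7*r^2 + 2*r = (r - 1)*(r^4 - 4*r^3 + 5*r^2 - 2*r) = (r - 1)^2*(r^3 - 3*r^2 + 2*r) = (r - 1)^3*(r^2 - 2*r) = r*(r - 1)^3*(r - 2)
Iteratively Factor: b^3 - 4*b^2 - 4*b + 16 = (b - 4)*(b^2 - 4) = (b - 4)*(b + 2)*(b - 2)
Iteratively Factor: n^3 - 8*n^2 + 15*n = (n - 5)*(n^2 - 3*n) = (n - 5)*(n - 3)*(n)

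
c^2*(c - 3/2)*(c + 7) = c^4 + 11*c^3/2 - 21*c^2/2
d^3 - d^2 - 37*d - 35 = (d - 7)*(d + 1)*(d + 5)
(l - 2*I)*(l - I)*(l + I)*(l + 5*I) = l^4 + 3*I*l^3 + 11*l^2 + 3*I*l + 10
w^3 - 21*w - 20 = (w - 5)*(w + 1)*(w + 4)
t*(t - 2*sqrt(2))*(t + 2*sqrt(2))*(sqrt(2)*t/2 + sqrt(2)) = sqrt(2)*t^4/2 + sqrt(2)*t^3 - 4*sqrt(2)*t^2 - 8*sqrt(2)*t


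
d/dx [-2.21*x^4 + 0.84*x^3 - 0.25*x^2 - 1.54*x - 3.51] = -8.84*x^3 + 2.52*x^2 - 0.5*x - 1.54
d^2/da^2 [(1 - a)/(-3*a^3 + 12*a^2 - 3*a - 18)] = 2*((a - 1)*(3*a^2 - 8*a + 1)^2 + (-3*a^2 + 8*a - (a - 1)*(3*a - 4) - 1)*(a^3 - 4*a^2 + a + 6))/(3*(a^3 - 4*a^2 + a + 6)^3)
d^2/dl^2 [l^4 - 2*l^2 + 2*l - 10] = 12*l^2 - 4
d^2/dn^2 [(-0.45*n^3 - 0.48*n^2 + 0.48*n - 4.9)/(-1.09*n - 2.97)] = (1.06929*n^3 + 8.74071*n^2 + 23.81643*n + 23.219252)/(1.295029*n^3 + 10.585971*n^2 + 28.844343*n + 26.198073)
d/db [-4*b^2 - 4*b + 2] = -8*b - 4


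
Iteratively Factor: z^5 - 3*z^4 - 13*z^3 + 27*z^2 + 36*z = (z + 3)*(z^4 - 6*z^3 + 5*z^2 + 12*z) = (z - 4)*(z + 3)*(z^3 - 2*z^2 - 3*z) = (z - 4)*(z + 1)*(z + 3)*(z^2 - 3*z) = (z - 4)*(z - 3)*(z + 1)*(z + 3)*(z)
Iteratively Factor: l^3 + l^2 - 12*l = (l)*(l^2 + l - 12) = l*(l - 3)*(l + 4)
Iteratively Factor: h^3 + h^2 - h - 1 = (h + 1)*(h^2 - 1) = (h - 1)*(h + 1)*(h + 1)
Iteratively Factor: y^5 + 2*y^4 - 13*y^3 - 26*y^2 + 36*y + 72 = (y + 2)*(y^4 - 13*y^2 + 36) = (y + 2)*(y + 3)*(y^3 - 3*y^2 - 4*y + 12) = (y + 2)^2*(y + 3)*(y^2 - 5*y + 6) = (y - 3)*(y + 2)^2*(y + 3)*(y - 2)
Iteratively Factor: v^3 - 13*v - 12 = (v + 3)*(v^2 - 3*v - 4) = (v + 1)*(v + 3)*(v - 4)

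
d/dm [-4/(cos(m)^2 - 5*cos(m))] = 4*(5 - 2*cos(m))*sin(m)/((cos(m) - 5)^2*cos(m)^2)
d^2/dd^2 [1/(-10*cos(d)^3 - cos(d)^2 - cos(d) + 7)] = -((17*cos(d) + 4*cos(2*d) + 45*cos(3*d))*(10*cos(d)^3 + cos(d)^2 + cos(d) - 7)/2 + 2*(30*cos(d)^2 + 2*cos(d) + 1)^2*sin(d)^2)/(10*cos(d)^3 + cos(d)^2 + cos(d) - 7)^3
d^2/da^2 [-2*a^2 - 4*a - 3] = -4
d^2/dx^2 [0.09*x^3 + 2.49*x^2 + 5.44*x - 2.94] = 0.54*x + 4.98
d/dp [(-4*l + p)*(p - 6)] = -4*l + 2*p - 6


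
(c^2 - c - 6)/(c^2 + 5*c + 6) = (c - 3)/(c + 3)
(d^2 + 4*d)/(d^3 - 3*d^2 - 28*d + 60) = d*(d + 4)/(d^3 - 3*d^2 - 28*d + 60)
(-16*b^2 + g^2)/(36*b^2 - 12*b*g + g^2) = (-16*b^2 + g^2)/(36*b^2 - 12*b*g + g^2)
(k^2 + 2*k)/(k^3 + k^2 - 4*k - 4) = k/(k^2 - k - 2)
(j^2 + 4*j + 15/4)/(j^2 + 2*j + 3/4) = (2*j + 5)/(2*j + 1)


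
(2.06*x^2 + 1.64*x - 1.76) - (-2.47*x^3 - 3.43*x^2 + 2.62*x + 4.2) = 2.47*x^3 + 5.49*x^2 - 0.98*x - 5.96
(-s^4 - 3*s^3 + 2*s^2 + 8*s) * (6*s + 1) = -6*s^5 - 19*s^4 + 9*s^3 + 50*s^2 + 8*s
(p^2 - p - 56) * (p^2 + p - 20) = p^4 - 77*p^2 - 36*p + 1120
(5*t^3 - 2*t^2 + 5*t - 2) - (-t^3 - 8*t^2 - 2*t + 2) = 6*t^3 + 6*t^2 + 7*t - 4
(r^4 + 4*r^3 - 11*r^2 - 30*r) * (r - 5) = r^5 - r^4 - 31*r^3 + 25*r^2 + 150*r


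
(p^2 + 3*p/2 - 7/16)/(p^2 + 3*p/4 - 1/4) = (p + 7/4)/(p + 1)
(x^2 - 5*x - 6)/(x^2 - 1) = (x - 6)/(x - 1)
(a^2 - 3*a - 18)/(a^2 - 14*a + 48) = (a + 3)/(a - 8)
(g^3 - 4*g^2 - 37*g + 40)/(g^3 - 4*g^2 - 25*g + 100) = (g^2 - 9*g + 8)/(g^2 - 9*g + 20)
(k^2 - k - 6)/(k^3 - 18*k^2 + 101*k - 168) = (k + 2)/(k^2 - 15*k + 56)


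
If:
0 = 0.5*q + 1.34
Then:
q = -2.68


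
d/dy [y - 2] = 1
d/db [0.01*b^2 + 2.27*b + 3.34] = 0.02*b + 2.27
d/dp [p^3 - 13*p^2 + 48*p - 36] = 3*p^2 - 26*p + 48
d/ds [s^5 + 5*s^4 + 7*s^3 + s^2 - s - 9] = 5*s^4 + 20*s^3 + 21*s^2 + 2*s - 1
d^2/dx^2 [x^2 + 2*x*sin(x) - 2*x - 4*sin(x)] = -2*x*sin(x) + 4*sqrt(2)*sin(x + pi/4) + 2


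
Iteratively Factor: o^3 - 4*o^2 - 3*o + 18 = (o - 3)*(o^2 - o - 6) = (o - 3)^2*(o + 2)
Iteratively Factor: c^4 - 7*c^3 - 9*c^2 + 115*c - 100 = (c + 4)*(c^3 - 11*c^2 + 35*c - 25) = (c - 5)*(c + 4)*(c^2 - 6*c + 5) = (c - 5)^2*(c + 4)*(c - 1)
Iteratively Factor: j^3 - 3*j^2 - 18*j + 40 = (j - 2)*(j^2 - j - 20) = (j - 2)*(j + 4)*(j - 5)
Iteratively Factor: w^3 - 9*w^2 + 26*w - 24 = (w - 3)*(w^2 - 6*w + 8) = (w - 4)*(w - 3)*(w - 2)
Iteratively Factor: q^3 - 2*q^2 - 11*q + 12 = (q + 3)*(q^2 - 5*q + 4) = (q - 4)*(q + 3)*(q - 1)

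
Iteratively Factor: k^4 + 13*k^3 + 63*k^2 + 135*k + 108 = (k + 3)*(k^3 + 10*k^2 + 33*k + 36) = (k + 3)^2*(k^2 + 7*k + 12) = (k + 3)^3*(k + 4)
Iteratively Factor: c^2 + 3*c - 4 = (c + 4)*(c - 1)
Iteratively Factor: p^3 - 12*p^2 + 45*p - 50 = (p - 2)*(p^2 - 10*p + 25) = (p - 5)*(p - 2)*(p - 5)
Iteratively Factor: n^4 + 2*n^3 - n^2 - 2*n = (n - 1)*(n^3 + 3*n^2 + 2*n) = (n - 1)*(n + 2)*(n^2 + n) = (n - 1)*(n + 1)*(n + 2)*(n)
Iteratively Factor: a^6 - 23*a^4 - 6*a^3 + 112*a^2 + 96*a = (a + 4)*(a^5 - 4*a^4 - 7*a^3 + 22*a^2 + 24*a) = (a + 1)*(a + 4)*(a^4 - 5*a^3 - 2*a^2 + 24*a) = (a - 4)*(a + 1)*(a + 4)*(a^3 - a^2 - 6*a) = a*(a - 4)*(a + 1)*(a + 4)*(a^2 - a - 6) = a*(a - 4)*(a + 1)*(a + 2)*(a + 4)*(a - 3)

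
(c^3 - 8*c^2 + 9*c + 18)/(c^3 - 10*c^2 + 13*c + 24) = (c - 6)/(c - 8)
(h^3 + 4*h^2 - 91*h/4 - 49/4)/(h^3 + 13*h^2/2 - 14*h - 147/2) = (h + 1/2)/(h + 3)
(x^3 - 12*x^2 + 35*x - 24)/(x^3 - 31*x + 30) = (x^2 - 11*x + 24)/(x^2 + x - 30)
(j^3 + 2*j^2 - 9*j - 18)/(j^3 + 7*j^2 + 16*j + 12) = (j - 3)/(j + 2)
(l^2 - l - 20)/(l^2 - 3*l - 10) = (l + 4)/(l + 2)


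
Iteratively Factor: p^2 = (p)*(p)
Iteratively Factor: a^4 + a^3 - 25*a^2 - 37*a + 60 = (a - 5)*(a^3 + 6*a^2 + 5*a - 12) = (a - 5)*(a + 4)*(a^2 + 2*a - 3) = (a - 5)*(a - 1)*(a + 4)*(a + 3)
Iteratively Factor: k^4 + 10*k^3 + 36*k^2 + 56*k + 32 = (k + 2)*(k^3 + 8*k^2 + 20*k + 16) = (k + 2)^2*(k^2 + 6*k + 8) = (k + 2)^2*(k + 4)*(k + 2)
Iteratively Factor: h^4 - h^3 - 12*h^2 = (h)*(h^3 - h^2 - 12*h) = h^2*(h^2 - h - 12) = h^2*(h - 4)*(h + 3)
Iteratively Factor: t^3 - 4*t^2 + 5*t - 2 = (t - 1)*(t^2 - 3*t + 2) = (t - 2)*(t - 1)*(t - 1)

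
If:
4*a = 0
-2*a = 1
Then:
No Solution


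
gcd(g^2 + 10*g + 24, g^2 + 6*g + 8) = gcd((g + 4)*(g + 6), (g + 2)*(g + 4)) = g + 4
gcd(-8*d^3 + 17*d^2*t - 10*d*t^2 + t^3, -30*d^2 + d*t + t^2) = 1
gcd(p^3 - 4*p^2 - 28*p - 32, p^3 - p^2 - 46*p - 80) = p^2 - 6*p - 16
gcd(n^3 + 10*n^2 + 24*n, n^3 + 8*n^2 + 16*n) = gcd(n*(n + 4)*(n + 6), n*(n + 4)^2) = n^2 + 4*n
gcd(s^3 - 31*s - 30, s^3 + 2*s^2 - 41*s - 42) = s^2 - 5*s - 6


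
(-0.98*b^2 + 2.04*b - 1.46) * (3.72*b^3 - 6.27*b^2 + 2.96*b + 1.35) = -3.6456*b^5 + 13.7334*b^4 - 21.1228*b^3 + 13.8696*b^2 - 1.5676*b - 1.971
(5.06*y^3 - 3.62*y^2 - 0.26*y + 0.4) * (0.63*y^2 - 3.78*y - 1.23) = 3.1878*y^5 - 21.4074*y^4 + 7.296*y^3 + 5.6874*y^2 - 1.1922*y - 0.492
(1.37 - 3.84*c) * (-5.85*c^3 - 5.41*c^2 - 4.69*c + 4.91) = 22.464*c^4 + 12.7599*c^3 + 10.5979*c^2 - 25.2797*c + 6.7267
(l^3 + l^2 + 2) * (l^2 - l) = l^5 - l^3 + 2*l^2 - 2*l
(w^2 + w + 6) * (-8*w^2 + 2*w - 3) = -8*w^4 - 6*w^3 - 49*w^2 + 9*w - 18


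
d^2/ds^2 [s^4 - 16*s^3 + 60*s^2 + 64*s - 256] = 12*s^2 - 96*s + 120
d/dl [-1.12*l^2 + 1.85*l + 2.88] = 1.85 - 2.24*l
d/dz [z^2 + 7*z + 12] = 2*z + 7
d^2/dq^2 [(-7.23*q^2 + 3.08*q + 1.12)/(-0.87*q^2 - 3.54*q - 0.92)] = (-7.105427357601e-15*q^4 - 49.1964120000001*q^3 - 39.80772*q^2 - 5.90486399999999*q + 6.022944)/(0.658503*q^6 + 8.038278*q^5 + 34.79652*q^4 + 61.36236*q^3 + 36.79632*q^2 + 8.988768*q + 0.778688)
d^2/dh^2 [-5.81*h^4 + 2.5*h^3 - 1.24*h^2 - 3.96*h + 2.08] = -69.72*h^2 + 15.0*h - 2.48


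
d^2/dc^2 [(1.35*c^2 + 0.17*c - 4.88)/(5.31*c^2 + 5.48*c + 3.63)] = (-68.980086*c^3 - 981.711738*c^2 - 871.67367*c - 76.1555620000001)/(149.721291*c^6 + 463.543884*c^5 + 785.439801*c^4 + 798.338456*c^3 + 536.939073*c^2 + 216.628236*c + 47.832147)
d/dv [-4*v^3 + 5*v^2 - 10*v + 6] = -12*v^2 + 10*v - 10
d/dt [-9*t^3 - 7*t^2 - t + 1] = -27*t^2 - 14*t - 1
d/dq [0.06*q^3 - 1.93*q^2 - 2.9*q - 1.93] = 0.18*q^2 - 3.86*q - 2.9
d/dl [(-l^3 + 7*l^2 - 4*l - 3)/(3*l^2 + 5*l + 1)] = (-3*l^4 - 10*l^3 + 44*l^2 + 32*l + 11)/(9*l^4 + 30*l^3 + 31*l^2 + 10*l + 1)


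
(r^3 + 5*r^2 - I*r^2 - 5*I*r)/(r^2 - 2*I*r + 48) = r*(r^2 + r*(5 - I) - 5*I)/(r^2 - 2*I*r + 48)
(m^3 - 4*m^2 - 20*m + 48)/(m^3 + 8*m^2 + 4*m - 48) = (m - 6)/(m + 6)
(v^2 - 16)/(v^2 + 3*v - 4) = (v - 4)/(v - 1)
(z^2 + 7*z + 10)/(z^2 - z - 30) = (z + 2)/(z - 6)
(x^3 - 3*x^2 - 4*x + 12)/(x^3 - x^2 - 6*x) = (x - 2)/x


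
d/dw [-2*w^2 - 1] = -4*w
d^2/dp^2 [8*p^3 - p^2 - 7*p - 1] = 48*p - 2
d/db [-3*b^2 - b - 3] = -6*b - 1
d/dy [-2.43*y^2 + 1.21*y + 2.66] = 1.21 - 4.86*y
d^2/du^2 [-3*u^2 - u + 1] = -6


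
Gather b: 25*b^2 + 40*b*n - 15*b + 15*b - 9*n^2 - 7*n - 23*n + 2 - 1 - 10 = 25*b^2 + 40*b*n - 9*n^2 - 30*n - 9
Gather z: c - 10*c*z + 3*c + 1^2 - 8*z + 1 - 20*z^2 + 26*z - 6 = 4*c - 20*z^2 + z*(18 - 10*c) - 4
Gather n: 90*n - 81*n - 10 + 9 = 9*n - 1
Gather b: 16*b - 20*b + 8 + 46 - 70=-4*b - 16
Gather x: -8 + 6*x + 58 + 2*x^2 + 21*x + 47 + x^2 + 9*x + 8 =3*x^2 + 36*x + 105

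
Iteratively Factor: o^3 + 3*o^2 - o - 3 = (o + 3)*(o^2 - 1) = (o - 1)*(o + 3)*(o + 1)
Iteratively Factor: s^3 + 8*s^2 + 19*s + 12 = (s + 3)*(s^2 + 5*s + 4) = (s + 1)*(s + 3)*(s + 4)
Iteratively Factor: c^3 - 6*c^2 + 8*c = (c - 4)*(c^2 - 2*c) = (c - 4)*(c - 2)*(c)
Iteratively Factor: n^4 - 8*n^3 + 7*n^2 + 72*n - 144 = (n - 4)*(n^3 - 4*n^2 - 9*n + 36) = (n - 4)*(n + 3)*(n^2 - 7*n + 12) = (n - 4)*(n - 3)*(n + 3)*(n - 4)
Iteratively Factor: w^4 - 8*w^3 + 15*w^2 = (w - 3)*(w^3 - 5*w^2) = (w - 5)*(w - 3)*(w^2) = w*(w - 5)*(w - 3)*(w)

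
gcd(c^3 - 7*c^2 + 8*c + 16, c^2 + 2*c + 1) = c + 1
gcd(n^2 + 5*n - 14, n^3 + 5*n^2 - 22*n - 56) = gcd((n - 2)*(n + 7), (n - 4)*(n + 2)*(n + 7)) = n + 7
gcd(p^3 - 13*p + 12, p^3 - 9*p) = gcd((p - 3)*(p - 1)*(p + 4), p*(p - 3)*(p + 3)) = p - 3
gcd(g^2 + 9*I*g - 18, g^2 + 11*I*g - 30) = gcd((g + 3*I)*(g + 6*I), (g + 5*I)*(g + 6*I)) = g + 6*I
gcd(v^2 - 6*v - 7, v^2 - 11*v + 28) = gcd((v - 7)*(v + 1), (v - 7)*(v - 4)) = v - 7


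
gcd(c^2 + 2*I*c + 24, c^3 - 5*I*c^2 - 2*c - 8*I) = c - 4*I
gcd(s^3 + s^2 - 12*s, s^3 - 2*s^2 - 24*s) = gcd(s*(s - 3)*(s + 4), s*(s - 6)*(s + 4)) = s^2 + 4*s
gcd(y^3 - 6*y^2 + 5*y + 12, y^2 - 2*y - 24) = 1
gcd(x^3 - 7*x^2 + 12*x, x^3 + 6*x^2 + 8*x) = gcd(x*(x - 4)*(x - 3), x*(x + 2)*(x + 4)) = x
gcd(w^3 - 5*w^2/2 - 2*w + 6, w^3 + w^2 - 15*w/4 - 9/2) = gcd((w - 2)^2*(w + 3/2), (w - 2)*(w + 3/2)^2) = w^2 - w/2 - 3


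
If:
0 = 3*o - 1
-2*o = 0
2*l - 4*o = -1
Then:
No Solution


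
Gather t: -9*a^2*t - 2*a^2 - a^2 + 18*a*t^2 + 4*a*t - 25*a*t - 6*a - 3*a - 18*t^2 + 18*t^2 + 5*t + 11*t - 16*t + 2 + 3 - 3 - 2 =-3*a^2 + 18*a*t^2 - 9*a + t*(-9*a^2 - 21*a)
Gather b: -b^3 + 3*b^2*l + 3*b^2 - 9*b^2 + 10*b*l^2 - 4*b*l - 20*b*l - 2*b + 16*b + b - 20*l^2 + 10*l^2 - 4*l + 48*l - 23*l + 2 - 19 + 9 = -b^3 + b^2*(3*l - 6) + b*(10*l^2 - 24*l + 15) - 10*l^2 + 21*l - 8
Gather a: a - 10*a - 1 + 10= 9 - 9*a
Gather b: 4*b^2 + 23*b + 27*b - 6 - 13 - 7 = 4*b^2 + 50*b - 26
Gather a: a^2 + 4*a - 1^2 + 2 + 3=a^2 + 4*a + 4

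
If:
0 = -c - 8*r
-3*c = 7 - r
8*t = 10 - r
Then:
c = -56/25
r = 7/25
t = 243/200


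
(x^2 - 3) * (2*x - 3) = 2*x^3 - 3*x^2 - 6*x + 9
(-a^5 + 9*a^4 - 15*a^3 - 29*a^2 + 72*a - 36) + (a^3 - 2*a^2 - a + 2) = -a^5 + 9*a^4 - 14*a^3 - 31*a^2 + 71*a - 34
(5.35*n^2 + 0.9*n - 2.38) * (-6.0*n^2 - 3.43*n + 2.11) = -32.1*n^4 - 23.7505*n^3 + 22.4815*n^2 + 10.0624*n - 5.0218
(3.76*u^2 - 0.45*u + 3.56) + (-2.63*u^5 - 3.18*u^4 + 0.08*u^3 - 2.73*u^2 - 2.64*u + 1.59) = -2.63*u^5 - 3.18*u^4 + 0.08*u^3 + 1.03*u^2 - 3.09*u + 5.15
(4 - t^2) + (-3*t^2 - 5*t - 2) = -4*t^2 - 5*t + 2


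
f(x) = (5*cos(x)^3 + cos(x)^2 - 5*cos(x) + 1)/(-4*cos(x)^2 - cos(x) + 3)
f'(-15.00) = -4.03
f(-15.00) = 2.19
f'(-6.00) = 0.44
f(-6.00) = -0.94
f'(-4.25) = 1.96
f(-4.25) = 1.13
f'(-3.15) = 1923158.70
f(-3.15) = 8085.68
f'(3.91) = -3.39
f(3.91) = 1.97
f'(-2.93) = -120.90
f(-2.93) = 14.09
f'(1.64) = 1.59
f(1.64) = 0.44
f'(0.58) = 1.55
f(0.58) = -0.70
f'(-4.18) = 2.10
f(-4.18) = 1.27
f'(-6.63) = -0.56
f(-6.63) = -0.91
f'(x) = (-8*sin(x)*cos(x) - sin(x))*(5*cos(x)^3 + cos(x)^2 - 5*cos(x) + 1)/(-4*cos(x)^2 - cos(x) + 3)^2 + (-15*sin(x)*cos(x)^2 - 2*sin(x)*cos(x) + 5*sin(x))/(-4*cos(x)^2 - cos(x) + 3)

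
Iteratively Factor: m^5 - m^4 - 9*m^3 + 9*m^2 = (m)*(m^4 - m^3 - 9*m^2 + 9*m) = m^2*(m^3 - m^2 - 9*m + 9) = m^2*(m - 1)*(m^2 - 9) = m^2*(m - 1)*(m + 3)*(m - 3)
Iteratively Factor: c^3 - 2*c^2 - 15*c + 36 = (c - 3)*(c^2 + c - 12) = (c - 3)^2*(c + 4)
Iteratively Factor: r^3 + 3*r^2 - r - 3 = (r + 1)*(r^2 + 2*r - 3) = (r + 1)*(r + 3)*(r - 1)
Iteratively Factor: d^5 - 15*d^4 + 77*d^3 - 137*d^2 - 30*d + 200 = (d - 5)*(d^4 - 10*d^3 + 27*d^2 - 2*d - 40) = (d - 5)^2*(d^3 - 5*d^2 + 2*d + 8) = (d - 5)^2*(d - 4)*(d^2 - d - 2) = (d - 5)^2*(d - 4)*(d - 2)*(d + 1)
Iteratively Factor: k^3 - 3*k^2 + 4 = (k + 1)*(k^2 - 4*k + 4) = (k - 2)*(k + 1)*(k - 2)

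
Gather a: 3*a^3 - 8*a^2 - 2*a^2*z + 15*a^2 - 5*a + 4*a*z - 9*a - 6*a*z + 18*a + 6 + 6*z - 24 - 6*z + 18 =3*a^3 + a^2*(7 - 2*z) + a*(4 - 2*z)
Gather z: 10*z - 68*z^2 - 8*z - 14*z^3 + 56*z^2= -14*z^3 - 12*z^2 + 2*z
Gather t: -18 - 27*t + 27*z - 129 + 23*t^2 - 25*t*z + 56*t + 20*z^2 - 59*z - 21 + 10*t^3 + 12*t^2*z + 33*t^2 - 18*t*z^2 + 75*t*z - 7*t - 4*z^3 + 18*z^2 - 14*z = 10*t^3 + t^2*(12*z + 56) + t*(-18*z^2 + 50*z + 22) - 4*z^3 + 38*z^2 - 46*z - 168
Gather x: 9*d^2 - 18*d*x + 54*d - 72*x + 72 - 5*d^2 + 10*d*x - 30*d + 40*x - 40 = 4*d^2 + 24*d + x*(-8*d - 32) + 32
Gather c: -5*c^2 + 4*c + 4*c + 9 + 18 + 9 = -5*c^2 + 8*c + 36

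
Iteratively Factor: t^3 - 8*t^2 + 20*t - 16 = (t - 2)*(t^2 - 6*t + 8) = (t - 2)^2*(t - 4)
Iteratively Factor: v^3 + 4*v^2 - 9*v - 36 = (v - 3)*(v^2 + 7*v + 12) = (v - 3)*(v + 3)*(v + 4)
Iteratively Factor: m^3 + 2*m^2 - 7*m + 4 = (m - 1)*(m^2 + 3*m - 4) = (m - 1)^2*(m + 4)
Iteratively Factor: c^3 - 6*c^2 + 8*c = (c)*(c^2 - 6*c + 8) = c*(c - 4)*(c - 2)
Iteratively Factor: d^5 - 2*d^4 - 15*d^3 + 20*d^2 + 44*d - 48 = (d - 4)*(d^4 + 2*d^3 - 7*d^2 - 8*d + 12) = (d - 4)*(d - 1)*(d^3 + 3*d^2 - 4*d - 12) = (d - 4)*(d - 2)*(d - 1)*(d^2 + 5*d + 6) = (d - 4)*(d - 2)*(d - 1)*(d + 2)*(d + 3)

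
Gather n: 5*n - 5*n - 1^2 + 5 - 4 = 0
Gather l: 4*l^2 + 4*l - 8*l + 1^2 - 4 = 4*l^2 - 4*l - 3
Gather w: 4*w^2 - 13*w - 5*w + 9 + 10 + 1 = 4*w^2 - 18*w + 20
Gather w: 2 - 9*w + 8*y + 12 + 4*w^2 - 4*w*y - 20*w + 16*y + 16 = 4*w^2 + w*(-4*y - 29) + 24*y + 30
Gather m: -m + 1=1 - m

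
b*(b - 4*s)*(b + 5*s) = b^3 + b^2*s - 20*b*s^2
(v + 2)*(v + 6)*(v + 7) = v^3 + 15*v^2 + 68*v + 84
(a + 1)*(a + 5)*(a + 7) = a^3 + 13*a^2 + 47*a + 35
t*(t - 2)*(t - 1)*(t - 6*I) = t^4 - 3*t^3 - 6*I*t^3 + 2*t^2 + 18*I*t^2 - 12*I*t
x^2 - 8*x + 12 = (x - 6)*(x - 2)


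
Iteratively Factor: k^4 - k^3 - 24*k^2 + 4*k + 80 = (k - 2)*(k^3 + k^2 - 22*k - 40) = (k - 5)*(k - 2)*(k^2 + 6*k + 8) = (k - 5)*(k - 2)*(k + 4)*(k + 2)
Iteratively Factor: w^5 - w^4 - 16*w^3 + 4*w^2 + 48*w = (w)*(w^4 - w^3 - 16*w^2 + 4*w + 48) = w*(w + 3)*(w^3 - 4*w^2 - 4*w + 16) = w*(w - 4)*(w + 3)*(w^2 - 4) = w*(w - 4)*(w + 2)*(w + 3)*(w - 2)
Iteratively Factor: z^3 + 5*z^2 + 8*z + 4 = (z + 2)*(z^2 + 3*z + 2) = (z + 2)^2*(z + 1)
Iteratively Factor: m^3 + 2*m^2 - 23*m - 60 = (m + 4)*(m^2 - 2*m - 15) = (m + 3)*(m + 4)*(m - 5)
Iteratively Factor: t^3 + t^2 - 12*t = (t + 4)*(t^2 - 3*t) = t*(t + 4)*(t - 3)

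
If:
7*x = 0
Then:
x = 0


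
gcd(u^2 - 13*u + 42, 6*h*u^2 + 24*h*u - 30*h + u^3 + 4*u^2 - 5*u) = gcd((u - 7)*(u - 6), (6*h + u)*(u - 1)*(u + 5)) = 1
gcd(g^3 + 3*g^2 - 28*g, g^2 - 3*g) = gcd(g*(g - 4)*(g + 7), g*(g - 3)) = g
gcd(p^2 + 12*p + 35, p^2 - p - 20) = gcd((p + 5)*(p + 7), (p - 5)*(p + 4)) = 1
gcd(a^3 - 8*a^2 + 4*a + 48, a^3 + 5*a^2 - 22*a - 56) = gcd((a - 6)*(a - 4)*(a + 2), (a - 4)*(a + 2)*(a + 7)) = a^2 - 2*a - 8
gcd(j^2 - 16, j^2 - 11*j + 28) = j - 4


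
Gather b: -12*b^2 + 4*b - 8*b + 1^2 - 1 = -12*b^2 - 4*b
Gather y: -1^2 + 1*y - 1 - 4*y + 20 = 18 - 3*y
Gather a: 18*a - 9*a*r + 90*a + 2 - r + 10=a*(108 - 9*r) - r + 12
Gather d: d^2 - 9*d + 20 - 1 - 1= d^2 - 9*d + 18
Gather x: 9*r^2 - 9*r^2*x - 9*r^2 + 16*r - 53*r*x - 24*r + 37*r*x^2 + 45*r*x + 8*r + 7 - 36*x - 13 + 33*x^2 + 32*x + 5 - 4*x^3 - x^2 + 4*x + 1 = -4*x^3 + x^2*(37*r + 32) + x*(-9*r^2 - 8*r)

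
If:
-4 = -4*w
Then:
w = 1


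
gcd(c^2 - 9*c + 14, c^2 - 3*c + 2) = c - 2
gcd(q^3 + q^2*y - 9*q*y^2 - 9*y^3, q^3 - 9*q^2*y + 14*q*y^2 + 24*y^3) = q + y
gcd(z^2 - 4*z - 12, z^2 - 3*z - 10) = z + 2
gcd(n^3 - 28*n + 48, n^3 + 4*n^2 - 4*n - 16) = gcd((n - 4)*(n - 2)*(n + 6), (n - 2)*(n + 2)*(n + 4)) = n - 2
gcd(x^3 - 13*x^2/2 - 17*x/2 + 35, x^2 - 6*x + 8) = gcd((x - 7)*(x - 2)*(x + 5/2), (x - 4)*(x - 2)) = x - 2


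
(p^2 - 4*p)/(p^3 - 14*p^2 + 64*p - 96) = p/(p^2 - 10*p + 24)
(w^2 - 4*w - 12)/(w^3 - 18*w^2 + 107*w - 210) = (w + 2)/(w^2 - 12*w + 35)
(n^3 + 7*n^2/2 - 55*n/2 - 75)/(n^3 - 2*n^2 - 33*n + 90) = (n + 5/2)/(n - 3)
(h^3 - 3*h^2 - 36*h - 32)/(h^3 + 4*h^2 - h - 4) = (h - 8)/(h - 1)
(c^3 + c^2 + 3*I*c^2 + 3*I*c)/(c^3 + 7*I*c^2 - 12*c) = (c + 1)/(c + 4*I)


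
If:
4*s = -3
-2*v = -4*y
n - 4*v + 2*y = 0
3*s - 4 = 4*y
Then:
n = -75/8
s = -3/4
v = -25/8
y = -25/16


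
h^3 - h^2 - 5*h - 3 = (h - 3)*(h + 1)^2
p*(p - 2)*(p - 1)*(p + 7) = p^4 + 4*p^3 - 19*p^2 + 14*p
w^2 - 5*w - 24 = (w - 8)*(w + 3)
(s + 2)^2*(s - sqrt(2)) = s^3 - sqrt(2)*s^2 + 4*s^2 - 4*sqrt(2)*s + 4*s - 4*sqrt(2)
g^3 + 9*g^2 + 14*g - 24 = (g - 1)*(g + 4)*(g + 6)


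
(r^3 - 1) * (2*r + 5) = 2*r^4 + 5*r^3 - 2*r - 5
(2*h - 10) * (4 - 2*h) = -4*h^2 + 28*h - 40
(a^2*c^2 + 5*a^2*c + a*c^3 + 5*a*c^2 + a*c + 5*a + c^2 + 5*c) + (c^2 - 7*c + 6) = a^2*c^2 + 5*a^2*c + a*c^3 + 5*a*c^2 + a*c + 5*a + 2*c^2 - 2*c + 6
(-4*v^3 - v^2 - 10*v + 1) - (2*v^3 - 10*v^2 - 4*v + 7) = -6*v^3 + 9*v^2 - 6*v - 6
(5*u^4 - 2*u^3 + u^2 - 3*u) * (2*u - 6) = 10*u^5 - 34*u^4 + 14*u^3 - 12*u^2 + 18*u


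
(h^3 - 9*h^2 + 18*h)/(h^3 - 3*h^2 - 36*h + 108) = h/(h + 6)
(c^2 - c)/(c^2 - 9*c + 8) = c/(c - 8)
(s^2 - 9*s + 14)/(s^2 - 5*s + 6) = (s - 7)/(s - 3)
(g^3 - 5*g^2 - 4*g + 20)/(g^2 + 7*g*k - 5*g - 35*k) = (g^2 - 4)/(g + 7*k)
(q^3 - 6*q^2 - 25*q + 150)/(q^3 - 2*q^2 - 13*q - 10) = (q^2 - q - 30)/(q^2 + 3*q + 2)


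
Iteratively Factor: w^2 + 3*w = (w)*(w + 3)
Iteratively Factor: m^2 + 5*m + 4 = (m + 1)*(m + 4)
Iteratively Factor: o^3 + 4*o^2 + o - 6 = (o + 2)*(o^2 + 2*o - 3) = (o + 2)*(o + 3)*(o - 1)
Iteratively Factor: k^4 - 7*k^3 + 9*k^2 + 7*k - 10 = (k + 1)*(k^3 - 8*k^2 + 17*k - 10) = (k - 2)*(k + 1)*(k^2 - 6*k + 5) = (k - 5)*(k - 2)*(k + 1)*(k - 1)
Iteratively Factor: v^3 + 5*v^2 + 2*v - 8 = (v + 2)*(v^2 + 3*v - 4) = (v + 2)*(v + 4)*(v - 1)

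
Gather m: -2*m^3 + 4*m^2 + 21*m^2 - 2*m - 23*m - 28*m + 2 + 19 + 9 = -2*m^3 + 25*m^2 - 53*m + 30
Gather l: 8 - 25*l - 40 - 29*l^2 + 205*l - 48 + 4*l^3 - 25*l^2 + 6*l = 4*l^3 - 54*l^2 + 186*l - 80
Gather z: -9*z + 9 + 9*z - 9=0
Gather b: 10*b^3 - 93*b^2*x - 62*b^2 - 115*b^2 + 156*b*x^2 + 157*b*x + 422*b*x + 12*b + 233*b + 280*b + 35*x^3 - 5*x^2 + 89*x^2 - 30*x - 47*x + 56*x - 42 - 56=10*b^3 + b^2*(-93*x - 177) + b*(156*x^2 + 579*x + 525) + 35*x^3 + 84*x^2 - 21*x - 98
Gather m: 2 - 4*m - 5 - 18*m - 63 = -22*m - 66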